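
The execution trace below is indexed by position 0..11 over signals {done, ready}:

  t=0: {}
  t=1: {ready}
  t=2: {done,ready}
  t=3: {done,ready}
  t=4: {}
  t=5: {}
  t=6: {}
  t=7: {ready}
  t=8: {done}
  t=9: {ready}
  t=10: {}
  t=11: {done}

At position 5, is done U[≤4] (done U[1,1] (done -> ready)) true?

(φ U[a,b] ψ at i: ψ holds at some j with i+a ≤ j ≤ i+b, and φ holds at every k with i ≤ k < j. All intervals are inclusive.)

False

Need some j in [5,9] with (done U[1,1] (done -> ready)), and done at every k in [5,j-1].
  j=5: (done U[1,1] (done -> ready)) — fails.
  j=6: (done U[1,1] (done -> ready)) — fails.
  j=7: (done U[1,1] (done -> ready)) — fails.
  j=8: (done U[1,1] (done -> ready)) holds, but done fails at k=5 → not this j.
  j=9: (done U[1,1] (done -> ready)) — fails.
No j in the window works → until fails.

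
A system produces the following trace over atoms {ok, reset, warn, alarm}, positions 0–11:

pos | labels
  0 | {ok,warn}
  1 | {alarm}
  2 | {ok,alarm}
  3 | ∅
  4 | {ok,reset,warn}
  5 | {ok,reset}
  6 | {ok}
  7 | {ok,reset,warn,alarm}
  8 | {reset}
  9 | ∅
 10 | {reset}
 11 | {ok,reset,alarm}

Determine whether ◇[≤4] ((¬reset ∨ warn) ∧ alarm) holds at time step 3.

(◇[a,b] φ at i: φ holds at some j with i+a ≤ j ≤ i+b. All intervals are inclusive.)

Check ((¬reset ∨ warn) ∧ alarm) at each j in [3,7]:
  j=3: false
  j=4: false
  j=5: false
  j=6: false
  j=7: true
Found at j=7 → formula holds.

True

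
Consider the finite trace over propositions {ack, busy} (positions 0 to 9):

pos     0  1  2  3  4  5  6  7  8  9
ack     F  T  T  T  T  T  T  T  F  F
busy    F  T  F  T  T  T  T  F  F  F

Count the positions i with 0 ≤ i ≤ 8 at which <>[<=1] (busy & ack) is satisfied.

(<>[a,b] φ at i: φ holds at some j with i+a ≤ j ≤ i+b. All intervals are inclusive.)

7

Evaluate at each i in [0,8]:
  i=0: ✓ (witness j=1)
  i=1: ✓ (witness j=1)
  i=2: ✓ (witness j=3)
  i=3: ✓ (witness j=3)
  i=4: ✓ (witness j=4)
  i=5: ✓ (witness j=5)
  i=6: ✓ (witness j=6)
  i=7: ✗ (none in [7,8])
  i=8: ✗ (none in [8,9])
Positions where it holds: {0, 1, 2, 3, 4, 5, 6} → 7.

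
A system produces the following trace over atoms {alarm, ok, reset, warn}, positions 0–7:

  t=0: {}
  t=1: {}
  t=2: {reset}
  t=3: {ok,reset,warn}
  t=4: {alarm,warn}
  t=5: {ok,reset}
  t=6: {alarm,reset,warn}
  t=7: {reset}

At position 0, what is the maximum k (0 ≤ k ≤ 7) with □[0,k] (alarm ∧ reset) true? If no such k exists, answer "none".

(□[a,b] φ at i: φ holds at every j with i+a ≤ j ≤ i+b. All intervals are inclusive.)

none

(alarm ∧ reset) must hold from j=0 onward; find where it first fails.
  j=0: fails → no k works.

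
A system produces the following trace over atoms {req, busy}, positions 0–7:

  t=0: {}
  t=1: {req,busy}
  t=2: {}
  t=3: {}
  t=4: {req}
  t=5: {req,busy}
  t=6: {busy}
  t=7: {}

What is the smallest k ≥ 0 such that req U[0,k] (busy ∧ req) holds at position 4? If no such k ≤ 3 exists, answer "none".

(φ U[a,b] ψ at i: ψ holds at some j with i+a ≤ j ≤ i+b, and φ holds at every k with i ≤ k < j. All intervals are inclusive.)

Need earliest j ≥ 4 with (busy ∧ req), and req at every k in [4,j-1].
  j=4: rhs fails.
  j=5: rhs holds; lhs holds on [4,4]. k = 1.

1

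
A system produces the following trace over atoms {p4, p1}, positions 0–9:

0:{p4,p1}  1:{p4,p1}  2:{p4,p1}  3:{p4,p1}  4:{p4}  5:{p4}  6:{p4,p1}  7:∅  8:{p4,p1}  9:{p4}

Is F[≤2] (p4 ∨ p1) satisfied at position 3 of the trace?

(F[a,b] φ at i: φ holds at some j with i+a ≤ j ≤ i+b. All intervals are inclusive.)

Yes

Check (p4 ∨ p1) at each j in [3,5]:
  j=3: true
  j=4: true
  j=5: true
Found at j=3 → formula holds.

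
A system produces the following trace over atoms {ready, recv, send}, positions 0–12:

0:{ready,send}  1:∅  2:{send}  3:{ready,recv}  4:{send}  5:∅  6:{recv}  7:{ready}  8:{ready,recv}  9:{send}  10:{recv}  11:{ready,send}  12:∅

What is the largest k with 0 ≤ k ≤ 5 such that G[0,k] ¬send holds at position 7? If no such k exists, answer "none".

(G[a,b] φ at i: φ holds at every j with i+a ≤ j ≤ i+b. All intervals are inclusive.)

1

¬send must hold from j=7 onward; find where it first fails.
  j=7: holds
  j=8: holds
  j=9: fails
Holds on [7,8], so largest k = 1.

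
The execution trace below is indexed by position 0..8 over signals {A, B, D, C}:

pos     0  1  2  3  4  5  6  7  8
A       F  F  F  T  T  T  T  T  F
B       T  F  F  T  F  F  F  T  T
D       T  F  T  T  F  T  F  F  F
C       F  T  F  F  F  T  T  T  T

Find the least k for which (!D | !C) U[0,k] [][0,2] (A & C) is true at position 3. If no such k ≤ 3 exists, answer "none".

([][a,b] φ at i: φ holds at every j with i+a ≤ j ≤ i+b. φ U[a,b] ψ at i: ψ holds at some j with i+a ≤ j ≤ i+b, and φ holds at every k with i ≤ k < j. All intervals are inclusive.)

Need earliest j ≥ 3 with [][0,2] (A & C), and (!D | !C) at every k in [3,j-1].
  j=3: rhs fails.
  j=4: rhs fails.
  j=5: rhs holds; lhs holds on [3,4]. k = 2.

2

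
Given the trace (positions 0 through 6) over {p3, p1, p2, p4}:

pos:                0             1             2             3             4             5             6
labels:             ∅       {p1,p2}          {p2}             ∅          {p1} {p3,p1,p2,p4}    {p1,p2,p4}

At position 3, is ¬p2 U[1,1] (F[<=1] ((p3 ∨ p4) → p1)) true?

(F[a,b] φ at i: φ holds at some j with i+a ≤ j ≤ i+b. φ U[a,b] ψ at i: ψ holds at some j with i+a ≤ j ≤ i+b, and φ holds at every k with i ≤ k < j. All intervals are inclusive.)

True

Need some j in [4,4] with F[<=1] ((p3 ∨ p4) → p1), and ¬p2 at every k in [3,j-1].
  j=4: F[<=1] ((p3 ∨ p4) → p1) holds; ¬p2 holds at every k in [3,3] → satisfied.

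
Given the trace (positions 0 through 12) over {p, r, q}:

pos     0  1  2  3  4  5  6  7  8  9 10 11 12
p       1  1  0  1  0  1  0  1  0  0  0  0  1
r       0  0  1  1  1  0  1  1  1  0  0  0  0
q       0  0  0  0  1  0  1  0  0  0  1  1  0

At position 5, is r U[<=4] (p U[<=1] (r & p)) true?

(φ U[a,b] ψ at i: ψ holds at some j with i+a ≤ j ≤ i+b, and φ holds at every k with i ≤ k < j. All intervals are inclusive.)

Need some j in [5,9] with (p U[<=1] (r & p)), and r at every k in [5,j-1].
  j=5: (p U[<=1] (r & p)) — fails.
  j=6: (p U[<=1] (r & p)) — fails.
  j=7: (p U[<=1] (r & p)) holds, but r fails at k=5 → not this j.
  j=8: (p U[<=1] (r & p)) — fails.
  j=9: (p U[<=1] (r & p)) — fails.
No j in the window works → until fails.

Does not hold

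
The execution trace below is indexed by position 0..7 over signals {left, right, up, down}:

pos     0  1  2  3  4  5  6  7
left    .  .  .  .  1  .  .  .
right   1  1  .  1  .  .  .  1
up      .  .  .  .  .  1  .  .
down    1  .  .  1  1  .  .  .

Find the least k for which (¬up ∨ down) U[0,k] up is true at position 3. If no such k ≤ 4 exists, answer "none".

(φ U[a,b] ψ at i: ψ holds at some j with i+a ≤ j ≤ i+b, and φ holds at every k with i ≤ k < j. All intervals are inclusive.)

2

Need earliest j ≥ 3 with up, and (¬up ∨ down) at every k in [3,j-1].
  j=3: rhs fails.
  j=4: rhs fails.
  j=5: rhs holds; lhs holds on [3,4]. k = 2.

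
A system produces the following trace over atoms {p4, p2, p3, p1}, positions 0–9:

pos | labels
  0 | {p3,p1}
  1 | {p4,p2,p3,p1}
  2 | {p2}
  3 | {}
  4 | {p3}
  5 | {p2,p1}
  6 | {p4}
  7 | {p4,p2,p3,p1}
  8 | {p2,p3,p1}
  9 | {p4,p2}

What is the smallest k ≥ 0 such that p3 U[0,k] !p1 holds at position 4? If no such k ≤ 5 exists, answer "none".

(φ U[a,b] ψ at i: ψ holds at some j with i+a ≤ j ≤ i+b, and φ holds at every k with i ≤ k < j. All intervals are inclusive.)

0

Need earliest j ≥ 4 with !p1, and p3 at every k in [4,j-1].
  j=4: rhs holds (empty prefix). k = 0.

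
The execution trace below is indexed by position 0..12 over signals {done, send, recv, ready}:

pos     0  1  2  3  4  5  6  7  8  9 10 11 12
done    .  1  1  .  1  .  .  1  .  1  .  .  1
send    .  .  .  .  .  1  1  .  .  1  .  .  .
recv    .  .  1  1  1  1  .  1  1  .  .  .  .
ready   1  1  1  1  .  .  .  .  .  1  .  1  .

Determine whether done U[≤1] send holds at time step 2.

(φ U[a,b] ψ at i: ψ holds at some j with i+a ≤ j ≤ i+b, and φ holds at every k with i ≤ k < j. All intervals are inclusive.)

Need some j in [2,3] with send, and done at every k in [2,j-1].
  j=2: send false.
  j=3: send false.
No j in the window works → until fails.

Does not hold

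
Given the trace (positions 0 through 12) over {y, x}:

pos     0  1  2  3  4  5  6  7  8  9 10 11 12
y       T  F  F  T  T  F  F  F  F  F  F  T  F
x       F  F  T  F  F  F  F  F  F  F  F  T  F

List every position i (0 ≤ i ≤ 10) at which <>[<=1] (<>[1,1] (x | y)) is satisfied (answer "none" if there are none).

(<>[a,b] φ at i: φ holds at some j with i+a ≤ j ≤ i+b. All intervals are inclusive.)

0, 1, 2, 3, 9, 10

Evaluate at each i in [0,10]:
  i=0: ✓ (witness j=1)
  i=1: ✓ (witness j=1)
  i=2: ✓ (witness j=2)
  i=3: ✓ (witness j=3)
  i=4: ✗ (none in [4,5])
  i=5: ✗ (none in [5,6])
  i=6: ✗ (none in [6,7])
  i=7: ✗ (none in [7,8])
  i=8: ✗ (none in [8,9])
  i=9: ✓ (witness j=10)
  i=10: ✓ (witness j=10)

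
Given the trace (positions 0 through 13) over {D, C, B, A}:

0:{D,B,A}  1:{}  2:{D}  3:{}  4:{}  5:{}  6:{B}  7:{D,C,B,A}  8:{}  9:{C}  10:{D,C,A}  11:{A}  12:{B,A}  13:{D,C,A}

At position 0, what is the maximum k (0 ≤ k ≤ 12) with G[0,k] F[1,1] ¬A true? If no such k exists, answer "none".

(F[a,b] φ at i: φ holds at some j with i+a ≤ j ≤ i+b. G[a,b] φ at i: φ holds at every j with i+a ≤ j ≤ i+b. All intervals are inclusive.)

F[1,1] ¬A must hold from j=0 onward; find where it first fails.
  j=0: holds
  j=1: holds
  j=2: holds
  j=3: holds
  j=4: holds
  j=5: holds
  j=6: fails
Holds on [0,5], so largest k = 5.

5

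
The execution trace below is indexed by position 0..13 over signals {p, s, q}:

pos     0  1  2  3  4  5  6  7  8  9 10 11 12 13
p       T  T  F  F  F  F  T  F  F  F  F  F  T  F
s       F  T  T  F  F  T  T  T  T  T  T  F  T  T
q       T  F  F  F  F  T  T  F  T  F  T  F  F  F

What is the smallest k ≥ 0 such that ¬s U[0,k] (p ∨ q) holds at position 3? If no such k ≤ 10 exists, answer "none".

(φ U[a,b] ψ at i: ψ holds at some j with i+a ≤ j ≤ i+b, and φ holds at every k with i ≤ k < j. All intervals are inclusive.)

Need earliest j ≥ 3 with (p ∨ q), and ¬s at every k in [3,j-1].
  j=3: rhs fails.
  j=4: rhs fails.
  j=5: rhs holds; lhs holds on [3,4]. k = 2.

2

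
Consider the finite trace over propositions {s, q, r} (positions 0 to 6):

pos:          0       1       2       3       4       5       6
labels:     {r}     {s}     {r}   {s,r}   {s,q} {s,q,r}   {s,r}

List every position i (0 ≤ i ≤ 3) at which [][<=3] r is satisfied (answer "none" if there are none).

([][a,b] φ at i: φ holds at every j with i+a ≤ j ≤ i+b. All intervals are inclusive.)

Evaluate at each i in [0,3]:
  i=0: ✗ (fails at j=1)
  i=1: ✗ (fails at j=1)
  i=2: ✗ (fails at j=4)
  i=3: ✗ (fails at j=4)

none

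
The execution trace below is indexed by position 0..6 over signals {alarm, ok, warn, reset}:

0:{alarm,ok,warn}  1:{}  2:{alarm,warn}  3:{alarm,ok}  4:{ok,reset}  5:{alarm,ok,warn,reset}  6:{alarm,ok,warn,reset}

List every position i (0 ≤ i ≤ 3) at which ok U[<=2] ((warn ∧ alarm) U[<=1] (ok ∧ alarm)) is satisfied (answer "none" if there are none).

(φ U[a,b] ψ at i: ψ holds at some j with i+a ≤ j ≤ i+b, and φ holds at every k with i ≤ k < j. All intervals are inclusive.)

0, 2, 3

Evaluate at each i in [0,3]:
  i=0: ✓ (rhs at j=0)
  i=1: ✗ (lhs fails at k=1 before rhs at j=2)
  i=2: ✓ (rhs at j=2)
  i=3: ✓ (rhs at j=3)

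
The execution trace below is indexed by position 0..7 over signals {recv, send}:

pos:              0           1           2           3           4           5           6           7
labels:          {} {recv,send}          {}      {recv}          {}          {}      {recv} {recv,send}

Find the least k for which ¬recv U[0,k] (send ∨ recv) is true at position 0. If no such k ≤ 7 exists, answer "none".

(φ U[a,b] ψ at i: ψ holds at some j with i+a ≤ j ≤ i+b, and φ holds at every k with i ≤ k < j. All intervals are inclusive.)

Need earliest j ≥ 0 with (send ∨ recv), and ¬recv at every k in [0,j-1].
  j=0: rhs fails.
  j=1: rhs holds; lhs holds on [0,0]. k = 1.

1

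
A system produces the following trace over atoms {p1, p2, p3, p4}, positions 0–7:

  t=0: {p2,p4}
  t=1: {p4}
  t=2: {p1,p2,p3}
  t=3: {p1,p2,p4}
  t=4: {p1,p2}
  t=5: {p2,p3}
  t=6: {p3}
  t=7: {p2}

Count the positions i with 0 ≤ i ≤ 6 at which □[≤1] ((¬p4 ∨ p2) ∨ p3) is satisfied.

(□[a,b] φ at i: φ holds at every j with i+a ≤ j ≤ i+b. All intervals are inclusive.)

Evaluate at each i in [0,6]:
  i=0: ✗ (fails at j=1)
  i=1: ✗ (fails at j=1)
  i=2: ✓ (all of [2,3])
  i=3: ✓ (all of [3,4])
  i=4: ✓ (all of [4,5])
  i=5: ✓ (all of [5,6])
  i=6: ✓ (all of [6,7])
Positions where it holds: {2, 3, 4, 5, 6} → 5.

5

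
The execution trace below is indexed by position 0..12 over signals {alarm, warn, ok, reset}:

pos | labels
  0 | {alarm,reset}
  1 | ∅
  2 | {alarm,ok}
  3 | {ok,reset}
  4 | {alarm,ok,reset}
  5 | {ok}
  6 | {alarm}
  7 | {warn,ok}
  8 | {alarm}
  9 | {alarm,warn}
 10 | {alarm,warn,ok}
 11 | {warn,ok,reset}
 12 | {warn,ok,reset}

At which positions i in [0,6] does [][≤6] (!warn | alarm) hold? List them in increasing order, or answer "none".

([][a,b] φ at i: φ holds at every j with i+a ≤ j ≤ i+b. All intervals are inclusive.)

Evaluate at each i in [0,6]:
  i=0: ✓ (all of [0,6])
  i=1: ✗ (fails at j=7)
  i=2: ✗ (fails at j=7)
  i=3: ✗ (fails at j=7)
  i=4: ✗ (fails at j=7)
  i=5: ✗ (fails at j=7)
  i=6: ✗ (fails at j=7)

0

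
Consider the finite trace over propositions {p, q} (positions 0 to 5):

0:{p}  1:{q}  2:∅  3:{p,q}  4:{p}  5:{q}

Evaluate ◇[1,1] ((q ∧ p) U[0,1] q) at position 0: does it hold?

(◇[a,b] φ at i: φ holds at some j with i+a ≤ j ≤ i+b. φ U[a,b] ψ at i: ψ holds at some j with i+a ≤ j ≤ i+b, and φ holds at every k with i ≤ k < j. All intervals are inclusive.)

Check ((q ∧ p) U[0,1] q) at each j in [1,1]:
  j=1: holds
Found at j=1 → formula holds.

True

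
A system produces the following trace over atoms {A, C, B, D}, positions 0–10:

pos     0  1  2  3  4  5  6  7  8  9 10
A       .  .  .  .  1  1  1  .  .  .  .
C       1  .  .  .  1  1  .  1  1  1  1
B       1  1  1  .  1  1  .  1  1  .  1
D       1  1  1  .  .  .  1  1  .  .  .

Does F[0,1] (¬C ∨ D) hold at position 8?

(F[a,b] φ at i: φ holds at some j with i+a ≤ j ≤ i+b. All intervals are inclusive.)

Does not hold

Check (¬C ∨ D) at each j in [8,9]:
  j=8: false
  j=9: false
No position in the window satisfies it → formula fails.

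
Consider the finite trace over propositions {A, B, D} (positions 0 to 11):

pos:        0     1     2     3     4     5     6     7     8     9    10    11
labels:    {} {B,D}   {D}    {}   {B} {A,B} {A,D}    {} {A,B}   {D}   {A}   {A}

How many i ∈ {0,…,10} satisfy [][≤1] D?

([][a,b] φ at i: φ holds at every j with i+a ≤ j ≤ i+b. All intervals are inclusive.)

Evaluate at each i in [0,10]:
  i=0: ✗ (fails at j=0)
  i=1: ✓ (all of [1,2])
  i=2: ✗ (fails at j=3)
  i=3: ✗ (fails at j=3)
  i=4: ✗ (fails at j=4)
  i=5: ✗ (fails at j=5)
  i=6: ✗ (fails at j=7)
  i=7: ✗ (fails at j=7)
  i=8: ✗ (fails at j=8)
  i=9: ✗ (fails at j=10)
  i=10: ✗ (fails at j=10)
Positions where it holds: {1} → 1.

1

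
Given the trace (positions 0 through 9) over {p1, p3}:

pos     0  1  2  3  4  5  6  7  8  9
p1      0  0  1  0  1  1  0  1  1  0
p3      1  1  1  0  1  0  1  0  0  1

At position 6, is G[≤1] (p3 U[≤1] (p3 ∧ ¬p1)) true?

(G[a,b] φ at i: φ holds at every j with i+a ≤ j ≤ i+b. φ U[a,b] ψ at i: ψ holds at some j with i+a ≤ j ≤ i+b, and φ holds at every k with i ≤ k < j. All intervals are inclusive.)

Check (p3 U[≤1] (p3 ∧ ¬p1)) at every j in [6,7]:
  j=6: holds
  j=7: fails
Fails at j=7 → formula fails.

No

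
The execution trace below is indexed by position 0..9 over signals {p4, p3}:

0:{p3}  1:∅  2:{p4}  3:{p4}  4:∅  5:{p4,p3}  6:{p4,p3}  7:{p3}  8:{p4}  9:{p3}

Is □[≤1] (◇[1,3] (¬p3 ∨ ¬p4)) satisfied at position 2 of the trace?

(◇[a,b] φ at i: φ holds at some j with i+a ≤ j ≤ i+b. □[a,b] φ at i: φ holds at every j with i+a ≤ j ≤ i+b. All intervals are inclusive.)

True

Check ◇[1,3] (¬p3 ∨ ¬p4) at every j in [2,3]:
  j=2: holds (witness at 3)
  j=3: holds (witness at 4)
All positions satisfy it → formula holds.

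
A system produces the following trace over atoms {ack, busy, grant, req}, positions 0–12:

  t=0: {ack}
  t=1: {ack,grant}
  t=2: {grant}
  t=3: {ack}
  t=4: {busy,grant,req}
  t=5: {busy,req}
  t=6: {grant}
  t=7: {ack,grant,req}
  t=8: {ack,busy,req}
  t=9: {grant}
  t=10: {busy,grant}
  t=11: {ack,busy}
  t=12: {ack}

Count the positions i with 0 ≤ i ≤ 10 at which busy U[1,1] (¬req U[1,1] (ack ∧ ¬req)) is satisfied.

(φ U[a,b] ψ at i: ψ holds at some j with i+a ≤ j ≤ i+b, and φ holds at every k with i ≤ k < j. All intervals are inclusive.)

Evaluate at each i in [0,10]:
  i=0: ✗ (no rhs in [1,1])
  i=1: ✗ (lhs fails at k=1 before rhs at j=2)
  i=2: ✗ (no rhs in [3,3])
  i=3: ✗ (no rhs in [4,4])
  i=4: ✗ (no rhs in [5,5])
  i=5: ✗ (no rhs in [6,6])
  i=6: ✗ (no rhs in [7,7])
  i=7: ✗ (no rhs in [8,8])
  i=8: ✗ (no rhs in [9,9])
  i=9: ✗ (lhs fails at k=9 before rhs at j=10)
  i=10: ✓ (rhs at j=11; lhs holds on [10,10])
Positions where it holds: {10} → 1.

1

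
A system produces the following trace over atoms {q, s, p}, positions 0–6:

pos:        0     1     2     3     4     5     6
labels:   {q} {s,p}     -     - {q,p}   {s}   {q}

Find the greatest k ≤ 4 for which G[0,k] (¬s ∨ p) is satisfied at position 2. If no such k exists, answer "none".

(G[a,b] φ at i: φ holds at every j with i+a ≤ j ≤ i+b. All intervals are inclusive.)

2

(¬s ∨ p) must hold from j=2 onward; find where it first fails.
  j=2: holds
  j=3: holds
  j=4: holds
  j=5: fails
Holds on [2,4], so largest k = 2.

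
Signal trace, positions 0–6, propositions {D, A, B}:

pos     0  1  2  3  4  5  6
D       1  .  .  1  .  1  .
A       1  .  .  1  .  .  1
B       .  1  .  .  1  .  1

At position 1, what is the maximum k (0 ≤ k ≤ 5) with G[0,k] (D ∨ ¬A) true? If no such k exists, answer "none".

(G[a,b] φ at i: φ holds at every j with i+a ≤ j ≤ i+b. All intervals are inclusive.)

(D ∨ ¬A) must hold from j=1 onward; find where it first fails.
  j=1: holds
  j=2: holds
  j=3: holds
  j=4: holds
  j=5: holds
  j=6: fails
Holds on [1,5], so largest k = 4.

4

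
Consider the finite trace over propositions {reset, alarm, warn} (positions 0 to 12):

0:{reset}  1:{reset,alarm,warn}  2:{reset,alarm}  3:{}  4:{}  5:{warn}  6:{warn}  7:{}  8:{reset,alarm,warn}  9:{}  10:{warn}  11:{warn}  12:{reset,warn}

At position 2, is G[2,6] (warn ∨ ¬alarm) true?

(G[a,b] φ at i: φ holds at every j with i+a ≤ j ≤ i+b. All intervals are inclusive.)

True

Check (warn ∨ ¬alarm) at every j in [4,8]:
  j=4: true
  j=5: true
  j=6: true
  j=7: true
  j=8: true
All positions satisfy it → formula holds.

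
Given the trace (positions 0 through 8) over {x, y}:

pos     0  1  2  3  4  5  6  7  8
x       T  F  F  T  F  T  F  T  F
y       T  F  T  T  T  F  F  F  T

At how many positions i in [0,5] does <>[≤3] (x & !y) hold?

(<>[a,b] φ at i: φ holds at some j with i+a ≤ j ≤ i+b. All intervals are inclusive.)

4

Evaluate at each i in [0,5]:
  i=0: ✗ (none in [0,3])
  i=1: ✗ (none in [1,4])
  i=2: ✓ (witness j=5)
  i=3: ✓ (witness j=5)
  i=4: ✓ (witness j=5)
  i=5: ✓ (witness j=5)
Positions where it holds: {2, 3, 4, 5} → 4.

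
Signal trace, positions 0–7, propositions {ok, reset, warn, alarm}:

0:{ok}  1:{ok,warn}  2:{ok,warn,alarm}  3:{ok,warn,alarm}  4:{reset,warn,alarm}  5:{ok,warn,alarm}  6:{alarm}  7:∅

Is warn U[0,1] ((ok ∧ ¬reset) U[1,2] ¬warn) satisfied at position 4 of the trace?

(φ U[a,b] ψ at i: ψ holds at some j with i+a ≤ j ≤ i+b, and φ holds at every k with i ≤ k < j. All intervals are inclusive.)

Need some j in [4,5] with ((ok ∧ ¬reset) U[1,2] ¬warn), and warn at every k in [4,j-1].
  j=4: ((ok ∧ ¬reset) U[1,2] ¬warn) — fails.
  j=5: ((ok ∧ ¬reset) U[1,2] ¬warn) holds; warn holds at every k in [4,4] → satisfied.

Holds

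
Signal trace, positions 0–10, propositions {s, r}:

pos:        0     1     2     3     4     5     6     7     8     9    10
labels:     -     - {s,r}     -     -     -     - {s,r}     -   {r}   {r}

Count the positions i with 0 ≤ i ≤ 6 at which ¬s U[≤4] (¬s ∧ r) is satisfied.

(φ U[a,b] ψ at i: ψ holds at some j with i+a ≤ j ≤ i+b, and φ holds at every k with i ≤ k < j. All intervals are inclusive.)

Evaluate at each i in [0,6]:
  i=0: ✗ (no rhs in [0,4])
  i=1: ✗ (no rhs in [1,5])
  i=2: ✗ (no rhs in [2,6])
  i=3: ✗ (no rhs in [3,7])
  i=4: ✗ (no rhs in [4,8])
  i=5: ✗ (lhs fails at k=7 before rhs at j=9)
  i=6: ✗ (lhs fails at k=7 before rhs at j=9)
Positions where it holds: {} → 0.

0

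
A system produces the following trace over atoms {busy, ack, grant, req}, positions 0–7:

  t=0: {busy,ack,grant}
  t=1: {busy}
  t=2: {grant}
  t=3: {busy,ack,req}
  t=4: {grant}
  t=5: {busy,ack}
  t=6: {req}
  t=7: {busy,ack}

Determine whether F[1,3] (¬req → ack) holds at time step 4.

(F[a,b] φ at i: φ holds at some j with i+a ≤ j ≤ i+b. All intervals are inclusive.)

Yes

Check (¬req → ack) at each j in [5,7]:
  j=5: true
  j=6: true
  j=7: true
Found at j=5 → formula holds.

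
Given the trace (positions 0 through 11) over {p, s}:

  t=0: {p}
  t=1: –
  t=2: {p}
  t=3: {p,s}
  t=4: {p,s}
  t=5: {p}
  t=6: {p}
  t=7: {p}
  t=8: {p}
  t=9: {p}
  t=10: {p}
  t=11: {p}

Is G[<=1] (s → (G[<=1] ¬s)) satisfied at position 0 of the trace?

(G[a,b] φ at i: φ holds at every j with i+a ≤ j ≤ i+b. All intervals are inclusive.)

True

Check (s → (G[<=1] ¬s)) at every j in [0,1]:
  j=0: antecedent false → ✓
  j=1: antecedent false → ✓
All positions satisfy it → formula holds.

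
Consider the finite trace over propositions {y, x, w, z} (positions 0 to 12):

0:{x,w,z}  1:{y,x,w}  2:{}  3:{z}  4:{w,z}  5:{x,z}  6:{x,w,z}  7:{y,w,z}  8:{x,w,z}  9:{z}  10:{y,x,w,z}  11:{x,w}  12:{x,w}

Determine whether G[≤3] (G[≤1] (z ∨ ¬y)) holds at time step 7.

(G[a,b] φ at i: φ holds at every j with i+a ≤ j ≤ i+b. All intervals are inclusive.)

True

Check G[≤1] (z ∨ ¬y) at every j in [7,10]:
  j=7: holds on [7,8]
  j=8: holds on [8,9]
  j=9: holds on [9,10]
  j=10: holds on [10,11]
All positions satisfy it → formula holds.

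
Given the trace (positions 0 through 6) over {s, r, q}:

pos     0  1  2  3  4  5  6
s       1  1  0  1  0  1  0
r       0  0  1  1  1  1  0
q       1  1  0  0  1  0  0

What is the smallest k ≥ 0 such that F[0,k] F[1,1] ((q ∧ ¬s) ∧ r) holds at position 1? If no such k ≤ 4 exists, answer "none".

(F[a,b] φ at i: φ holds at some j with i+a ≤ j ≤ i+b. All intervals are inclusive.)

Scan j = 1,2,… for F[1,1] ((q ∧ ¬s) ∧ r):
  j=1: fails
  j=2: fails
  j=3: holds
First hit at j=3, so smallest k = 3-1 = 2.

2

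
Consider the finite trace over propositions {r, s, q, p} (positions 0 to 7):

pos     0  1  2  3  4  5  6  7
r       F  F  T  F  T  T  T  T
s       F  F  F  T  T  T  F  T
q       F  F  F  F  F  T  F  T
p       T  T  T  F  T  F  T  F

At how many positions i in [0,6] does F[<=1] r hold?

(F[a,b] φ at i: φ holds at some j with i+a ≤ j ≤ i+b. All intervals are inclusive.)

6

Evaluate at each i in [0,6]:
  i=0: ✗ (none in [0,1])
  i=1: ✓ (witness j=2)
  i=2: ✓ (witness j=2)
  i=3: ✓ (witness j=4)
  i=4: ✓ (witness j=4)
  i=5: ✓ (witness j=5)
  i=6: ✓ (witness j=6)
Positions where it holds: {1, 2, 3, 4, 5, 6} → 6.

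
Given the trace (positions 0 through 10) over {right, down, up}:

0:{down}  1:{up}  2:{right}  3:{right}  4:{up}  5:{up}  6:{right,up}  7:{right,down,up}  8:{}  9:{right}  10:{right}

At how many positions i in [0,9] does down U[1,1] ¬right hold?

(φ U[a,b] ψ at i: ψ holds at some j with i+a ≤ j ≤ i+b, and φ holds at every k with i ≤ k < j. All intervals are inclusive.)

2

Evaluate at each i in [0,9]:
  i=0: ✓ (rhs at j=1; lhs holds on [0,0])
  i=1: ✗ (no rhs in [2,2])
  i=2: ✗ (no rhs in [3,3])
  i=3: ✗ (lhs fails at k=3 before rhs at j=4)
  i=4: ✗ (lhs fails at k=4 before rhs at j=5)
  i=5: ✗ (no rhs in [6,6])
  i=6: ✗ (no rhs in [7,7])
  i=7: ✓ (rhs at j=8; lhs holds on [7,7])
  i=8: ✗ (no rhs in [9,9])
  i=9: ✗ (no rhs in [10,10])
Positions where it holds: {0, 7} → 2.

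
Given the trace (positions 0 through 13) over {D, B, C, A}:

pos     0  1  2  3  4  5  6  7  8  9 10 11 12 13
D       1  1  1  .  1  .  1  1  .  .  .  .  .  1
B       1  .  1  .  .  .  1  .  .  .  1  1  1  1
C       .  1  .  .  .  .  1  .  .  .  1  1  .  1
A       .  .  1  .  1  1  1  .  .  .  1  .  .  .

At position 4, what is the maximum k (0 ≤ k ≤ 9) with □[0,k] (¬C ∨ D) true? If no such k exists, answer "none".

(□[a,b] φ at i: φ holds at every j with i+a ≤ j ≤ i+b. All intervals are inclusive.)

(¬C ∨ D) must hold from j=4 onward; find where it first fails.
  j=4: holds
  j=5: holds
  j=6: holds
  j=7: holds
  j=8: holds
  j=9: holds
  j=10: fails
Holds on [4,9], so largest k = 5.

5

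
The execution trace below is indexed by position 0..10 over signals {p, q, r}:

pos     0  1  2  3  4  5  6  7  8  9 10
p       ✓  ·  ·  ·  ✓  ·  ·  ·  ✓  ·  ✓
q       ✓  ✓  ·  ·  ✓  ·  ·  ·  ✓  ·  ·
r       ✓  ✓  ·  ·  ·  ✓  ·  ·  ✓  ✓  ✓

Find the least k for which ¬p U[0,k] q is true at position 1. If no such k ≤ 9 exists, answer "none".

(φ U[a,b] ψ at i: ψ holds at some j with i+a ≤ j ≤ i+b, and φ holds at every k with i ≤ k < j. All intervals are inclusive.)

0

Need earliest j ≥ 1 with q, and ¬p at every k in [1,j-1].
  j=1: rhs holds (empty prefix). k = 0.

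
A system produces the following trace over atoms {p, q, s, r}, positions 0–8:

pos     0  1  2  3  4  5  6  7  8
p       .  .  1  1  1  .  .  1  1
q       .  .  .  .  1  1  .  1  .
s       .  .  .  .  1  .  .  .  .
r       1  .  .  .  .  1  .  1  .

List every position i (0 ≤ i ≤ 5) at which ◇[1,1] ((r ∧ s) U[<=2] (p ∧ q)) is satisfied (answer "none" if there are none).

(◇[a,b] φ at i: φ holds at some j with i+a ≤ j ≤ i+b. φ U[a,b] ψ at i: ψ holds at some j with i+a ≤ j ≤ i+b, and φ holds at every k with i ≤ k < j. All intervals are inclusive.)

3

Evaluate at each i in [0,5]:
  i=0: ✗ (none in [1,1])
  i=1: ✗ (none in [2,2])
  i=2: ✗ (none in [3,3])
  i=3: ✓ (witness j=4)
  i=4: ✗ (none in [5,5])
  i=5: ✗ (none in [6,6])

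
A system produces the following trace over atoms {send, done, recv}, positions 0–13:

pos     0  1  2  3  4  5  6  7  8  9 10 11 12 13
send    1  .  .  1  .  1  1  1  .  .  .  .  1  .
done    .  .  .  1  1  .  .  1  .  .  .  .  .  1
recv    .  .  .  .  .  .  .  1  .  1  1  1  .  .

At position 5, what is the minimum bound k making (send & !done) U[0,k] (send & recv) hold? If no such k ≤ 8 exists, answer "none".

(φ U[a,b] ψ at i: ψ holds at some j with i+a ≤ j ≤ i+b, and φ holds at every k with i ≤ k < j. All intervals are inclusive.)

2

Need earliest j ≥ 5 with (send & recv), and (send & !done) at every k in [5,j-1].
  j=5: rhs fails.
  j=6: rhs fails.
  j=7: rhs holds; lhs holds on [5,6]. k = 2.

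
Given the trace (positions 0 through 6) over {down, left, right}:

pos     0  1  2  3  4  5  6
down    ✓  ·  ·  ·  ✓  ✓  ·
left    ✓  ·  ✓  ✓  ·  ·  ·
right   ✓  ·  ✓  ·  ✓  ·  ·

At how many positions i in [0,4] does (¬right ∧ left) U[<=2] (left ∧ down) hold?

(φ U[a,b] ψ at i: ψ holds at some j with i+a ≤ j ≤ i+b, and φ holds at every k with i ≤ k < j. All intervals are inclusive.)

1

Evaluate at each i in [0,4]:
  i=0: ✓ (rhs at j=0)
  i=1: ✗ (no rhs in [1,3])
  i=2: ✗ (no rhs in [2,4])
  i=3: ✗ (no rhs in [3,5])
  i=4: ✗ (no rhs in [4,6])
Positions where it holds: {0} → 1.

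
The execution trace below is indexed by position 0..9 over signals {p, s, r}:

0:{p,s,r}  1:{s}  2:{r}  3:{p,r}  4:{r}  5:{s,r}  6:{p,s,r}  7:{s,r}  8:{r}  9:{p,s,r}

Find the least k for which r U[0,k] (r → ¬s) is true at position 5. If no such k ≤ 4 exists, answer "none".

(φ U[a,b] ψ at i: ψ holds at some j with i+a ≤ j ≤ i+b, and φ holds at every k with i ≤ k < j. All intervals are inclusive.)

Need earliest j ≥ 5 with (r → ¬s), and r at every k in [5,j-1].
  j=5: rhs fails.
  j=6: rhs fails.
  j=7: rhs fails.
  j=8: rhs holds; lhs holds on [5,7]. k = 3.

3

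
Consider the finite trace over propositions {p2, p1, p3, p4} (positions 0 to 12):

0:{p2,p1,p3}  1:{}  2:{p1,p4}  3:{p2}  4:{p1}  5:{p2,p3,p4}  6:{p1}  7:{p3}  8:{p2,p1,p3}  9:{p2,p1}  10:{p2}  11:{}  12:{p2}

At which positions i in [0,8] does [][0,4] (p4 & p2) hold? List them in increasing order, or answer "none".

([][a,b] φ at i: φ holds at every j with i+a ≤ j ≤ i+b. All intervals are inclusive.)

Evaluate at each i in [0,8]:
  i=0: ✗ (fails at j=0)
  i=1: ✗ (fails at j=1)
  i=2: ✗ (fails at j=2)
  i=3: ✗ (fails at j=3)
  i=4: ✗ (fails at j=4)
  i=5: ✗ (fails at j=6)
  i=6: ✗ (fails at j=6)
  i=7: ✗ (fails at j=7)
  i=8: ✗ (fails at j=8)

none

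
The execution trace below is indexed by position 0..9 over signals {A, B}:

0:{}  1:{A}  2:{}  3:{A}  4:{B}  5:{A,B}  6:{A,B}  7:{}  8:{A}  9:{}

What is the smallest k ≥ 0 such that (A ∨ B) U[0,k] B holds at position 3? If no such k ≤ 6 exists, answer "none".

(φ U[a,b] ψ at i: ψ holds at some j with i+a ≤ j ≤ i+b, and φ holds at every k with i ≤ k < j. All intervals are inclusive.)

1

Need earliest j ≥ 3 with B, and (A ∨ B) at every k in [3,j-1].
  j=3: rhs fails.
  j=4: rhs holds; lhs holds on [3,3]. k = 1.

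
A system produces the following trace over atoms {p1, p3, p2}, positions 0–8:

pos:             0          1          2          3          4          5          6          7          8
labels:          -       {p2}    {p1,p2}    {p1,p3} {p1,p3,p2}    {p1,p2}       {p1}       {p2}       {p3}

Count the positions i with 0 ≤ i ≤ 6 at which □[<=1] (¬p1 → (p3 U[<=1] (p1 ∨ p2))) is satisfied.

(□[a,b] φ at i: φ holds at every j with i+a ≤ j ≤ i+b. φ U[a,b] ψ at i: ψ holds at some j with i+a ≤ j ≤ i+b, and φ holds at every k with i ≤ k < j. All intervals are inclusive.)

6

Evaluate at each i in [0,6]:
  i=0: ✗ (fails at j=0)
  i=1: ✓ (all of [1,2])
  i=2: ✓ (all of [2,3])
  i=3: ✓ (all of [3,4])
  i=4: ✓ (all of [4,5])
  i=5: ✓ (all of [5,6])
  i=6: ✓ (all of [6,7])
Positions where it holds: {1, 2, 3, 4, 5, 6} → 6.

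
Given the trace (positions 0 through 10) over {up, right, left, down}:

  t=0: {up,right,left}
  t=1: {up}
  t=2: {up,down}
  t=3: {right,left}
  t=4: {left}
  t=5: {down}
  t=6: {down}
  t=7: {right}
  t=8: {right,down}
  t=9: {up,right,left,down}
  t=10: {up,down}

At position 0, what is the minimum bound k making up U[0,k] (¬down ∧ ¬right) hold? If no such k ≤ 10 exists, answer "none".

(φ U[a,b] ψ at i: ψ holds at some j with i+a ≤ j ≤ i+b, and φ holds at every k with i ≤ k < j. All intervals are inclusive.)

Need earliest j ≥ 0 with (¬down ∧ ¬right), and up at every k in [0,j-1].
  j=0: rhs fails.
  j=1: rhs holds; lhs holds on [0,0]. k = 1.

1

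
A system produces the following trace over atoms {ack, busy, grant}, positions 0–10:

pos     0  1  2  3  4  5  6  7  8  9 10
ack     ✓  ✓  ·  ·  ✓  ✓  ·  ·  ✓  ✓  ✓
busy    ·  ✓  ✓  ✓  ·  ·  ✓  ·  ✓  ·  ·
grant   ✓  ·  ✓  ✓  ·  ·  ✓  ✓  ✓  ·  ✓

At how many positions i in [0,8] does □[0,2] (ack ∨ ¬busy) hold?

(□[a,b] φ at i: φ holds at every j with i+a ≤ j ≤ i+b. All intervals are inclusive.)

2

Evaluate at each i in [0,8]:
  i=0: ✗ (fails at j=2)
  i=1: ✗ (fails at j=2)
  i=2: ✗ (fails at j=2)
  i=3: ✗ (fails at j=3)
  i=4: ✗ (fails at j=6)
  i=5: ✗ (fails at j=6)
  i=6: ✗ (fails at j=6)
  i=7: ✓ (all of [7,9])
  i=8: ✓ (all of [8,10])
Positions where it holds: {7, 8} → 2.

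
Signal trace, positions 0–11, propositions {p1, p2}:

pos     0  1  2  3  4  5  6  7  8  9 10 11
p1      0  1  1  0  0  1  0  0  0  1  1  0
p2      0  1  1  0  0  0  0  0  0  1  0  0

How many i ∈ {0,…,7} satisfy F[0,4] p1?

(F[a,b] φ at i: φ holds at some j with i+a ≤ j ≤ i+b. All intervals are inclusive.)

Evaluate at each i in [0,7]:
  i=0: ✓ (witness j=1)
  i=1: ✓ (witness j=1)
  i=2: ✓ (witness j=2)
  i=3: ✓ (witness j=5)
  i=4: ✓ (witness j=5)
  i=5: ✓ (witness j=5)
  i=6: ✓ (witness j=9)
  i=7: ✓ (witness j=9)
Positions where it holds: {0, 1, 2, 3, 4, 5, 6, 7} → 8.

8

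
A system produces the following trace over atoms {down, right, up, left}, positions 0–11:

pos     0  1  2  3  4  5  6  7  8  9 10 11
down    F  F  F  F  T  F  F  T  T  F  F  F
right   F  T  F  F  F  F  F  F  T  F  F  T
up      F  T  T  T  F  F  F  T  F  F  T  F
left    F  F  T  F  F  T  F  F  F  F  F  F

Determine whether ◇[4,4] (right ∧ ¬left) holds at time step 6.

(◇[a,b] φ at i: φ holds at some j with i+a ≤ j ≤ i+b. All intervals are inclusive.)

False

Check (right ∧ ¬left) at each j in [10,10]:
  j=10: false
No position in the window satisfies it → formula fails.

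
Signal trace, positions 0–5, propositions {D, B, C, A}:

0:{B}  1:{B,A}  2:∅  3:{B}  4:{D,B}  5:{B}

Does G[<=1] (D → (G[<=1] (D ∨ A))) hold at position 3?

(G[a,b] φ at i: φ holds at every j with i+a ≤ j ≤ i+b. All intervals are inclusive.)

False

Check (D → (G[<=1] (D ∨ A))) at every j in [3,4]:
  j=3: antecedent false → ✓
  j=4: antecedent true; consequent fails at 5 → ✗
Fails at j=4 → formula fails.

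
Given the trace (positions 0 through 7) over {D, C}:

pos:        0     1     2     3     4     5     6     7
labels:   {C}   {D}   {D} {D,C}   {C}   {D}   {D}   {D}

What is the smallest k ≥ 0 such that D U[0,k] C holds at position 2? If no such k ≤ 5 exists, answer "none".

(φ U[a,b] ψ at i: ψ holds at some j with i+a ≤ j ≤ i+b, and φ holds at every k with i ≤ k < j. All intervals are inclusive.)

1

Need earliest j ≥ 2 with C, and D at every k in [2,j-1].
  j=2: rhs fails.
  j=3: rhs holds; lhs holds on [2,2]. k = 1.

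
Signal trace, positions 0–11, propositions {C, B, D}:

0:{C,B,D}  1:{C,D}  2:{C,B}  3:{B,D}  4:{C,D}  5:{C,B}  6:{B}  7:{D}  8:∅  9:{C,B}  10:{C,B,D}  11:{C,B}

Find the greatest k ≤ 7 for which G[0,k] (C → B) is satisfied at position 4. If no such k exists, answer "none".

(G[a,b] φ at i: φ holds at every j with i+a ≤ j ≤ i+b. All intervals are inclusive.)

(C → B) must hold from j=4 onward; find where it first fails.
  j=4: fails → no k works.

none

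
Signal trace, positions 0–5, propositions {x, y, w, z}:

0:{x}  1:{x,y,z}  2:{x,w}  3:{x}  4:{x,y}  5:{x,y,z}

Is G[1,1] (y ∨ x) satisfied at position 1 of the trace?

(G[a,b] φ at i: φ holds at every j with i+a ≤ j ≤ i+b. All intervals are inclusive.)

Check (y ∨ x) at every j in [2,2]:
  j=2: true
All positions satisfy it → formula holds.

Yes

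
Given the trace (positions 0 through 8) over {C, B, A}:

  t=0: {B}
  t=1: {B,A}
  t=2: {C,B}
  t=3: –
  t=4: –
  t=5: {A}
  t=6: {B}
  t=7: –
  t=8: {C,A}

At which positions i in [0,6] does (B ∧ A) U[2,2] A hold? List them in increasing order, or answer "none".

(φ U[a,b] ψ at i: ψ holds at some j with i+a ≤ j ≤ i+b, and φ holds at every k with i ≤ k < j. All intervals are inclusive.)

Evaluate at each i in [0,6]:
  i=0: ✗ (no rhs in [2,2])
  i=1: ✗ (no rhs in [3,3])
  i=2: ✗ (no rhs in [4,4])
  i=3: ✗ (lhs fails at k=3 before rhs at j=5)
  i=4: ✗ (no rhs in [6,6])
  i=5: ✗ (no rhs in [7,7])
  i=6: ✗ (lhs fails at k=6 before rhs at j=8)

none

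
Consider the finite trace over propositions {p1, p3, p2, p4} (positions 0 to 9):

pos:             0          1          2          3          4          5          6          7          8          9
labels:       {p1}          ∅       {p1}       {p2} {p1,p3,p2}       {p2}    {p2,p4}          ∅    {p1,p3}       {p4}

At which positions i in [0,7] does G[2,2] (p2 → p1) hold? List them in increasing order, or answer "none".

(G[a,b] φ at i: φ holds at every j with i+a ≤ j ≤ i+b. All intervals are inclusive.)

Evaluate at each i in [0,7]:
  i=0: ✓ (all of [2,2])
  i=1: ✗ (fails at j=3)
  i=2: ✓ (all of [4,4])
  i=3: ✗ (fails at j=5)
  i=4: ✗ (fails at j=6)
  i=5: ✓ (all of [7,7])
  i=6: ✓ (all of [8,8])
  i=7: ✓ (all of [9,9])

0, 2, 5, 6, 7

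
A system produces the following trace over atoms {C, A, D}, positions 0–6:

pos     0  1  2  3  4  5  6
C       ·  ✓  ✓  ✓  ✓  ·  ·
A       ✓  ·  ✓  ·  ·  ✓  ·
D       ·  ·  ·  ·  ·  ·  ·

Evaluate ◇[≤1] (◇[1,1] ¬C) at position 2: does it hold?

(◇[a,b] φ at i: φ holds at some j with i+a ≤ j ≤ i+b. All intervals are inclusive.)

Check ◇[1,1] ¬C at each j in [2,3]:
  j=2: fails (none in [3,3])
  j=3: fails (none in [4,4])
No position in the window satisfies it → formula fails.

No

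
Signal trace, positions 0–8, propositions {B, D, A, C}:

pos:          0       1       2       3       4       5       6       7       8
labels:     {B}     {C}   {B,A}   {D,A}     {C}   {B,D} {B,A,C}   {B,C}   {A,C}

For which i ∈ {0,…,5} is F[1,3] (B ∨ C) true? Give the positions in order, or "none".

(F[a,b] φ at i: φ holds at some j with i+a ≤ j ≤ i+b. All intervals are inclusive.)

Evaluate at each i in [0,5]:
  i=0: ✓ (witness j=1)
  i=1: ✓ (witness j=2)
  i=2: ✓ (witness j=4)
  i=3: ✓ (witness j=4)
  i=4: ✓ (witness j=5)
  i=5: ✓ (witness j=6)

0, 1, 2, 3, 4, 5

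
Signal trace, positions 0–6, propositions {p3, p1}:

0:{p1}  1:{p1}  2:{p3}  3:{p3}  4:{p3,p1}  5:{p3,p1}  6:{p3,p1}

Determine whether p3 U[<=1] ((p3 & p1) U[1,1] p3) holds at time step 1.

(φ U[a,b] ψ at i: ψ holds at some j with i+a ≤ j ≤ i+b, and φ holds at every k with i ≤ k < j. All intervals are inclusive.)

Does not hold

Need some j in [1,2] with ((p3 & p1) U[1,1] p3), and p3 at every k in [1,j-1].
  j=1: ((p3 & p1) U[1,1] p3) — fails.
  j=2: ((p3 & p1) U[1,1] p3) — fails.
No j in the window works → until fails.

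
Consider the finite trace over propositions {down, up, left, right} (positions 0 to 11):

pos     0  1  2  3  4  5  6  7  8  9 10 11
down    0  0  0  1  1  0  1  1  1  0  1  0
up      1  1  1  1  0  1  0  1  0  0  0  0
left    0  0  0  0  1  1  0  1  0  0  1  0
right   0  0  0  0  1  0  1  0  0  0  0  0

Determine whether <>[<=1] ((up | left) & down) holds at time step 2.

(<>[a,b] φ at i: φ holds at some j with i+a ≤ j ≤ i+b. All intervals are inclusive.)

Check ((up | left) & down) at each j in [2,3]:
  j=2: false
  j=3: true
Found at j=3 → formula holds.

Yes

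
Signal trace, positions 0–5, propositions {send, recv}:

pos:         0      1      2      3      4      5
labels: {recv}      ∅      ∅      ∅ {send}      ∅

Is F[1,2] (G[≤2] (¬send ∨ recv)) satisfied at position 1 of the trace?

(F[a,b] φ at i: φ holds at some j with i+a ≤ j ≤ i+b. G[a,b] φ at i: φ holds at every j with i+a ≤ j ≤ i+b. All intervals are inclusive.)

False

Check G[≤2] (¬send ∨ recv) at each j in [2,3]:
  j=2: fails at 4
  j=3: fails at 4
No position in the window satisfies it → formula fails.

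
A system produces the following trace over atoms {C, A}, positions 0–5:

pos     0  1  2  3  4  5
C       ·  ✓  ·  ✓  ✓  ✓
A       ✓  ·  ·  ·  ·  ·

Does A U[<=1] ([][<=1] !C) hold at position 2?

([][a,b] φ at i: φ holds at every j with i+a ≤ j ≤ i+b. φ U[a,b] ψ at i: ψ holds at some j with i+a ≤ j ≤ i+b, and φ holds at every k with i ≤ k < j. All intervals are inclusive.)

Does not hold

Need some j in [2,3] with [][<=1] !C, and A at every k in [2,j-1].
  j=2: [][<=1] !C — fails at 3.
  j=3: [][<=1] !C — fails at 3.
No j in the window works → until fails.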